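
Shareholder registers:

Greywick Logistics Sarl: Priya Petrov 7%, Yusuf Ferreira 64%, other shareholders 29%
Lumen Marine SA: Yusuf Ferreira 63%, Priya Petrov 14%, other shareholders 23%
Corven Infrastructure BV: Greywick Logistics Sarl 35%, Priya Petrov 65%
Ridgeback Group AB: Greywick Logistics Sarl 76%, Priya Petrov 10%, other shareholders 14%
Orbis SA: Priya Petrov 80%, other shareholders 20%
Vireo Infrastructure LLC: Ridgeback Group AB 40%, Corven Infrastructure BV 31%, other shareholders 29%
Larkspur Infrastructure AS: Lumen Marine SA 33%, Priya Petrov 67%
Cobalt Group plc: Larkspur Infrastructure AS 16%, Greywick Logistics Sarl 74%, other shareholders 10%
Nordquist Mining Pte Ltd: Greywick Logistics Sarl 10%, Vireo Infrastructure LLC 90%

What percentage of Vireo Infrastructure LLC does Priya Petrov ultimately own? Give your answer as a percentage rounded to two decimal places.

27.04%

Priya reaches Vireo along 4 paths.
Via Greywick → Ridgeback: 7% × 76% × 40% = 2.128%.
Via Ridgeback: 10% × 40% = 4%.
Via Greywick → Corven: 7% × 35% × 31% = 0.7595%.
Via Corven: 65% × 31% = 20.15%.
Total: 2.128% + 4% + 0.7595% + 20.15% = 27.0375%.
Rounded: 27.04%.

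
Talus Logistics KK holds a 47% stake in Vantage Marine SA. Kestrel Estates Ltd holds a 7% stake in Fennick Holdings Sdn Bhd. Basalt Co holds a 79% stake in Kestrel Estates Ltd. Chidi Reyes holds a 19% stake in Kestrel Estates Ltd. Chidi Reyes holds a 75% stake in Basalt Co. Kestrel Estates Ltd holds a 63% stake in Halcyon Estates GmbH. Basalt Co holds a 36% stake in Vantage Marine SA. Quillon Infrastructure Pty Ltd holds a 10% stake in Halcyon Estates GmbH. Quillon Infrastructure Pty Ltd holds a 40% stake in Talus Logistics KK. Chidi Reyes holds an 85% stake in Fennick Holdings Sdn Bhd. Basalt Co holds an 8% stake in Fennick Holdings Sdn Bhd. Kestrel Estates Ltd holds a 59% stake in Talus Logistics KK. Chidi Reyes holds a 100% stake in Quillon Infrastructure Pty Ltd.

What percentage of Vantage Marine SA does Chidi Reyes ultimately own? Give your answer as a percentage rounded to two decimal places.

Chidi reaches Vantage along 4 paths.
Via Basalt: 75% × 36% = 27%.
Via Quillon → Talus: 100% × 40% × 47% = 18.8%.
Via Kestrel → Talus: 19% × 59% × 47% = 5.2687%.
Via Basalt → Kestrel → Talus: 75% × 79% × 59% × 47% = 16.430025%.
Total: 27% + 18.8% + 5.2687% + 16.430025% = 67.498725%.
Rounded: 67.50%.

67.50%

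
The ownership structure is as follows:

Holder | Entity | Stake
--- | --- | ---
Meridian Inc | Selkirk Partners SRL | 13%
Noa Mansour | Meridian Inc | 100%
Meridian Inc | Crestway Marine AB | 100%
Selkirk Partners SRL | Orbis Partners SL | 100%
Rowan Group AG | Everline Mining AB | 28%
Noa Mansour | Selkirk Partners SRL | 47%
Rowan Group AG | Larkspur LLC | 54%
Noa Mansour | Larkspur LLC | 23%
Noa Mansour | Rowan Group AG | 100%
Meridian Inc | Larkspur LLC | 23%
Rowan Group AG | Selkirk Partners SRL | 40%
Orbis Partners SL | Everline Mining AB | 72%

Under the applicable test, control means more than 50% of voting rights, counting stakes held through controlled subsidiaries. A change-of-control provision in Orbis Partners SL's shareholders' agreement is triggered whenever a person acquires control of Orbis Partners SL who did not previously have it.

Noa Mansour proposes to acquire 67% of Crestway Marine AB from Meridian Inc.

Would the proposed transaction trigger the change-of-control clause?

No

The purchase adds only to Noa's holdings (Meridian's stake shrinks), so Noa is the only person who could newly come to control Orbis.
Noa holds 100% of Meridian, so Noa controls Meridian.
Noa holds 100% of Rowan, so Noa controls Rowan.
Rowan and Noa and Meridian together hold 40% + 47% + 13% = 100% of Selkirk, so Noa controls Selkirk.
Selkirk holds 100% of Orbis, so Noa controls Orbis.
So Noa already controls Orbis before the transaction.
After the purchase, Noa holds 67% of Crestway directly, and Meridian's stake falls to 33%.
Noa controlled Orbis already, so this is not a new person acquiring control; every other person's position is unchanged or reduced.
No new person acquires control, so the clause is not triggered.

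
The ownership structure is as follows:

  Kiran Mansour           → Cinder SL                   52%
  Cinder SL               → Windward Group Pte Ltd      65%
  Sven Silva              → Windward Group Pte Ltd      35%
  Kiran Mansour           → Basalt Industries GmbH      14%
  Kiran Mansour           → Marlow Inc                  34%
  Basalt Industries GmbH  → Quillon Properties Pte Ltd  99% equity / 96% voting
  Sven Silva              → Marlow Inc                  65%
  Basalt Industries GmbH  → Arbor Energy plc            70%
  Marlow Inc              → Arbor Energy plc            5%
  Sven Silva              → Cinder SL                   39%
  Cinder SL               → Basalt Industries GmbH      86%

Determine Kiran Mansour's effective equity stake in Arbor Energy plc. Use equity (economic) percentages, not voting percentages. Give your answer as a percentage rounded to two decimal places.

Kiran reaches Arbor along 3 paths.
Via Cinder → Basalt: 52% × 86% × 70% = 31.304%.
Via Basalt: 14% × 70% = 9.8%.
Via Marlow: 34% × 5% = 1.7%.
Total: 31.304% + 9.8% + 1.7% = 42.804%.
Rounded: 42.80%.

42.80%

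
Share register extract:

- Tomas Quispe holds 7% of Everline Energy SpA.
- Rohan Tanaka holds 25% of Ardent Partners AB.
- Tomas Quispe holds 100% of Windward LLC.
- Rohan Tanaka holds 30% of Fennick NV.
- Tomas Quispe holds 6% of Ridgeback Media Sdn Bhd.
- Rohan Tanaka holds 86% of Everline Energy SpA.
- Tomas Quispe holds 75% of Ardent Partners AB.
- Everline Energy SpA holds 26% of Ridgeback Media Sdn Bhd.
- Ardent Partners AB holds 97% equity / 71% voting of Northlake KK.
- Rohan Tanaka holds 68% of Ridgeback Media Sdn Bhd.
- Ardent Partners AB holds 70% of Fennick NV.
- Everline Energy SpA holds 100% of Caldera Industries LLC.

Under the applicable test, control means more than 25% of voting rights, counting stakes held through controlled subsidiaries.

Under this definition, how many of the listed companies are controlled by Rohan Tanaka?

4

Rohan holds 86% of Everline, so Rohan controls Everline.
Rohan holds 30% of Fennick, so Rohan controls Fennick.
Everline holds 100% of Caldera, so Rohan controls Caldera.
Everline and Rohan together hold 26% + 68% = 94% of Ridgeback, so Rohan controls Ridgeback.
No other company's threshold is met.
Rohan controls 4 companies.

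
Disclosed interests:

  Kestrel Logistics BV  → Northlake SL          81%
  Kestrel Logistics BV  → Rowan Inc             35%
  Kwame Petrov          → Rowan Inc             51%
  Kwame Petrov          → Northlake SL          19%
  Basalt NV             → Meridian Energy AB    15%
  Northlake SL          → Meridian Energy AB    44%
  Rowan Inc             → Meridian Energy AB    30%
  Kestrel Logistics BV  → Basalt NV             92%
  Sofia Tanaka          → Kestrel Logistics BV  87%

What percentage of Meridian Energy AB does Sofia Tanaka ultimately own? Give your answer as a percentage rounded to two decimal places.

52.15%

Sofia reaches Meridian along 3 paths.
Via Kestrel → Northlake: 87% × 81% × 44% = 31.0068%.
Via Kestrel → Basalt: 87% × 92% × 15% = 12.006%.
Via Kestrel → Rowan: 87% × 35% × 30% = 9.135%.
Total: 31.0068% + 12.006% + 9.135% = 52.1478%.
Rounded: 52.15%.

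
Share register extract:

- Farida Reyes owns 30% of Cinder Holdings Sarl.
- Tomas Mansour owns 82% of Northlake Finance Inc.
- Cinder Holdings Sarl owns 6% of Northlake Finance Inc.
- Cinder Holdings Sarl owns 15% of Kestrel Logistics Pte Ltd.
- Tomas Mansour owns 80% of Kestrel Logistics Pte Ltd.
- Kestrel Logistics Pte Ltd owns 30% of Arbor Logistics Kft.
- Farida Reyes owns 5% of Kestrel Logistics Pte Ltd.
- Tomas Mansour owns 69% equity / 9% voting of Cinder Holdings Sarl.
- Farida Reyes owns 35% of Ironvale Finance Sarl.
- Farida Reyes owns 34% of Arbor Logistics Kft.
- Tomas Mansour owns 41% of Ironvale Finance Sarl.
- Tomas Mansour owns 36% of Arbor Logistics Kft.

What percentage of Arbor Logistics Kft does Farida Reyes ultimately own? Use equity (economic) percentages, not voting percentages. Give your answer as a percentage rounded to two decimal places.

Farida reaches Arbor along 3 paths.
Via Kestrel: 5% × 30% = 1.5%.
Via Cinder → Kestrel: 30% × 15% × 30% = 1.35%.
Direct stake: 34% = 34%.
Total: 1.5% + 1.35% + 34% = 36.85%.

36.85%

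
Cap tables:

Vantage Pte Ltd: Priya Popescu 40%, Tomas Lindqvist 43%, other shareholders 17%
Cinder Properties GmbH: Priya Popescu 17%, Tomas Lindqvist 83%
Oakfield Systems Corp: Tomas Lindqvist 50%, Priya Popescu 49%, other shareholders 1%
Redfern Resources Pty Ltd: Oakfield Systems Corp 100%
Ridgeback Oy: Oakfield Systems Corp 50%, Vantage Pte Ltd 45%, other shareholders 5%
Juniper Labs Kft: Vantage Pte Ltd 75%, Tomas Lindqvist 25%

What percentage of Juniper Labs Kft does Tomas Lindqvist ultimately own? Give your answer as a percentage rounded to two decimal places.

Tomas reaches Juniper along 2 paths.
Via Vantage: 43% × 75% = 32.25%.
Direct stake: 25% = 25%.
Total: 32.25% + 25% = 57.25%.

57.25%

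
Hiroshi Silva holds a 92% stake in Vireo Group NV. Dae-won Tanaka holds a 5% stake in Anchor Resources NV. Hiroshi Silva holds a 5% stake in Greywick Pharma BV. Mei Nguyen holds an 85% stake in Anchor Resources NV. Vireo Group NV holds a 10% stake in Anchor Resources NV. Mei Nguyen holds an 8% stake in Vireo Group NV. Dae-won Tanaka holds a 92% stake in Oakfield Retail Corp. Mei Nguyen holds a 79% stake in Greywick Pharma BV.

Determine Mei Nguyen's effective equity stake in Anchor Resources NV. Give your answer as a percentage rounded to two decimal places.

Mei reaches Anchor along 2 paths.
Direct stake: 85% = 85%.
Via Vireo: 8% × 10% = 0.8%.
Total: 85% + 0.8% = 85.8%.
Rounded: 85.80%.

85.80%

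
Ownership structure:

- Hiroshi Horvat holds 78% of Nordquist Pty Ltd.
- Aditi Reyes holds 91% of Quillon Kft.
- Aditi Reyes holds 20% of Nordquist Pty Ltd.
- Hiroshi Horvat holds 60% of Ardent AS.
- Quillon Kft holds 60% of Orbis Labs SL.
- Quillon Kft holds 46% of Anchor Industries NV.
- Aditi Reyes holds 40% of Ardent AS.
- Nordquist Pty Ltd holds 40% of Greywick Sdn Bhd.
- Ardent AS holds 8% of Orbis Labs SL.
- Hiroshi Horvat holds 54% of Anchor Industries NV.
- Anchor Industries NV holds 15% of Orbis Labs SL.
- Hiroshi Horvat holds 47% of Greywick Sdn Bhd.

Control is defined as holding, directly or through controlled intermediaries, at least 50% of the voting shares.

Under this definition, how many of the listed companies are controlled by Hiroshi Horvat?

4

Hiroshi holds 78% of Nordquist, so Hiroshi controls Nordquist.
Hiroshi holds 60% of Ardent, so Hiroshi controls Ardent.
Nordquist and Hiroshi together hold 40% + 47% = 87% of Greywick, so Hiroshi controls Greywick.
Hiroshi holds 54% of Anchor, so Hiroshi controls Anchor.
No other company's threshold is met.
Hiroshi controls 4 companies.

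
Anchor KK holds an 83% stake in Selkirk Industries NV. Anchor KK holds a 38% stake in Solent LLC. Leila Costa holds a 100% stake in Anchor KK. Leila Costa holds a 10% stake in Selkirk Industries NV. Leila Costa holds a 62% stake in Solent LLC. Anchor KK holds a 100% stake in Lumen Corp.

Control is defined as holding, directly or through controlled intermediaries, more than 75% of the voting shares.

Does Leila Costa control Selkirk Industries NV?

Yes

Leila holds 100% of Anchor, so Leila controls Anchor.
Anchor and Leila together hold 83% + 10% = 93% of Selkirk, so Leila controls Selkirk.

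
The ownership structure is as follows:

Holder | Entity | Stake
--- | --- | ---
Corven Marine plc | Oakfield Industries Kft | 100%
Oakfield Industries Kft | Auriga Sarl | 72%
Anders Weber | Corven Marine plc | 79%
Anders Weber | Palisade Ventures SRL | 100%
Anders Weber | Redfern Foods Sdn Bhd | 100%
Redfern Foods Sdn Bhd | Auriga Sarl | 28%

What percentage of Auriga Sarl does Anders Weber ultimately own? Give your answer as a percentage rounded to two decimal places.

84.88%

Anders reaches Auriga along 2 paths.
Via Redfern: 100% × 28% = 28%.
Via Corven → Oakfield: 79% × 100% × 72% = 56.88%.
Total: 28% + 56.88% = 84.88%.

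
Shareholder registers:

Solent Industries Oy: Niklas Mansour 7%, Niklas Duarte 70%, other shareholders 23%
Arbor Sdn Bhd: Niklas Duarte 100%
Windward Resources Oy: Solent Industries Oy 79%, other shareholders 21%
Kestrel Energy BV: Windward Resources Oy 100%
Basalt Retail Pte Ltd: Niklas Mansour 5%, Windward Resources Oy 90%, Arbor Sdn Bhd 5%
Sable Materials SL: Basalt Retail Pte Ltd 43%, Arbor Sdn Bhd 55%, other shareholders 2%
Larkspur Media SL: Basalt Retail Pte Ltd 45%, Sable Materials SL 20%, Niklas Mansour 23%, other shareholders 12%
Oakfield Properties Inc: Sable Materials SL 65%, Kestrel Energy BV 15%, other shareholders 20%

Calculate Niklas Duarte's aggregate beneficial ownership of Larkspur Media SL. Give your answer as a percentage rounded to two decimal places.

40.36%

Niklas Duarte reaches Larkspur along 5 paths.
Via Solent → Windward → Basalt: 70% × 79% × 90% × 45% = 22.3965%.
Via Arbor → Basalt: 100% × 5% × 45% = 2.25%.
Via Solent → Windward → Basalt → Sable: 70% × 79% × 90% × 43% × 20% = 4.28022%.
Via Arbor → Basalt → Sable: 100% × 5% × 43% × 20% = 0.43%.
Via Arbor → Sable: 100% × 55% × 20% = 11%.
Total: 22.3965% + 2.25% + 4.28022% + 0.43% + 11% = 40.35672%.
Rounded: 40.36%.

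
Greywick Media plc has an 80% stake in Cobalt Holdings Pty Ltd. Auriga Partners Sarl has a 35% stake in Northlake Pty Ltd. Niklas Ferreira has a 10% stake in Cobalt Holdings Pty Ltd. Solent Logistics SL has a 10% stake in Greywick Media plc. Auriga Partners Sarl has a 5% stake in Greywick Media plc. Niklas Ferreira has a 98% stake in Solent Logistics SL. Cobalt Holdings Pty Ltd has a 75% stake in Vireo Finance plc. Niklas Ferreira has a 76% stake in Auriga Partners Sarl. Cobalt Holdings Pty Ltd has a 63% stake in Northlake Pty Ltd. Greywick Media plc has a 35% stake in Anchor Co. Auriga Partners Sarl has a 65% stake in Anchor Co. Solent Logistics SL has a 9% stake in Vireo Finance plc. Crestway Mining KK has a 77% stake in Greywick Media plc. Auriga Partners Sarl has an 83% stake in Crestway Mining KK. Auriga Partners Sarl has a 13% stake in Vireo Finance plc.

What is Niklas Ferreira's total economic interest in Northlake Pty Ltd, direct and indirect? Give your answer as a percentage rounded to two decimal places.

Niklas reaches Northlake along 5 paths.
Via Auriga: 76% × 35% = 26.6%.
Via Cobalt: 10% × 63% = 6.3%.
Via Solent → Greywick → Cobalt: 98% × 10% × 80% × 63% = 4.9392%.
Via Auriga → Crestway → Greywick → Cobalt: 76% × 83% × 77% × 80% × 63% = 24.4800864%.
Via Auriga → Greywick → Cobalt: 76% × 5% × 80% × 63% = 1.9152%.
Total: 26.6% + 6.3% + 4.9392% + 24.4800864% + 1.9152% = 64.2344864%.
Rounded: 64.23%.

64.23%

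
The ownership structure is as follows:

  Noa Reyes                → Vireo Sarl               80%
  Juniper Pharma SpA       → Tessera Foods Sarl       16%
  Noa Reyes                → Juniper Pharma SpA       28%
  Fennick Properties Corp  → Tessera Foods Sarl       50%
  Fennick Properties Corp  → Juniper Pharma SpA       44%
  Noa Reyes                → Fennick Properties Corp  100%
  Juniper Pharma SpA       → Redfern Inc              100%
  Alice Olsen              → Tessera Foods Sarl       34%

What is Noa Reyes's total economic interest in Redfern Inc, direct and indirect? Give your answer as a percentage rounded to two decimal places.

72.00%

Noa reaches Redfern along 2 paths.
Via Juniper: 28% × 100% = 28%.
Via Fennick → Juniper: 100% × 44% × 100% = 44%.
Total: 28% + 44% = 72%.
Rounded: 72.00%.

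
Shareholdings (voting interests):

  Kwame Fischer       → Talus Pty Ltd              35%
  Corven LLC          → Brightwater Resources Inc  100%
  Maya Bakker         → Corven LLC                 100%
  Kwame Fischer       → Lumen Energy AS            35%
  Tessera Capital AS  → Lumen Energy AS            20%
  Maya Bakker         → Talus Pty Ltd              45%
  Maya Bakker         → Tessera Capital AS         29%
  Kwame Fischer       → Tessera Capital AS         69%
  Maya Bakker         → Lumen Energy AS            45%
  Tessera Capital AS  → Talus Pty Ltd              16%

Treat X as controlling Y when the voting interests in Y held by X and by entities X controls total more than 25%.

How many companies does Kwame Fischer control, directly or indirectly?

Kwame holds 69% of Tessera, so Kwame controls Tessera.
Kwame and Tessera together hold 35% + 16% = 51% of Talus, so Kwame controls Talus.
Kwame and Tessera together hold 35% + 20% = 55% of Lumen, so Kwame controls Lumen.
No other company's threshold is met.
Kwame controls 3 companies.

3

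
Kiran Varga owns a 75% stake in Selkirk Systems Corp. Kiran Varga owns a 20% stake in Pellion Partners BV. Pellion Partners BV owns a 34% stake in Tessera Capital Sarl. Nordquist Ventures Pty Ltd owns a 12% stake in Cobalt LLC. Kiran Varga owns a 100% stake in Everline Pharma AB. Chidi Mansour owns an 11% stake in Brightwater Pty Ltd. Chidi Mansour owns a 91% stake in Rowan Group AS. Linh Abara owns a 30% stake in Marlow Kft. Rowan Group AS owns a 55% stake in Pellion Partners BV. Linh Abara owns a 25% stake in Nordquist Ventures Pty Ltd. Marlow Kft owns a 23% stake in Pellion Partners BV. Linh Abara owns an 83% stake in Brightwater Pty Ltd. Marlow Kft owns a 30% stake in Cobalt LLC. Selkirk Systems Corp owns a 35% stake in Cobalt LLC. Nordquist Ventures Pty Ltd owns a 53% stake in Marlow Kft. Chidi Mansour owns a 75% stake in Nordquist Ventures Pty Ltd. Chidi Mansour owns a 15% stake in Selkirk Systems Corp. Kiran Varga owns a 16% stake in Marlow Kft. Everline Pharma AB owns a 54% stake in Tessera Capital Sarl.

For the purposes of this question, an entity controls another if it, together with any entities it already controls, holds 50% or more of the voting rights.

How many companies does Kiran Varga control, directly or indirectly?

3

Kiran holds 100% of Everline, so Kiran controls Everline.
Kiran holds 75% of Selkirk, so Kiran controls Selkirk.
Everline holds 54% of Tessera, so Kiran controls Tessera.
No other company's threshold is met.
Kiran controls 3 companies.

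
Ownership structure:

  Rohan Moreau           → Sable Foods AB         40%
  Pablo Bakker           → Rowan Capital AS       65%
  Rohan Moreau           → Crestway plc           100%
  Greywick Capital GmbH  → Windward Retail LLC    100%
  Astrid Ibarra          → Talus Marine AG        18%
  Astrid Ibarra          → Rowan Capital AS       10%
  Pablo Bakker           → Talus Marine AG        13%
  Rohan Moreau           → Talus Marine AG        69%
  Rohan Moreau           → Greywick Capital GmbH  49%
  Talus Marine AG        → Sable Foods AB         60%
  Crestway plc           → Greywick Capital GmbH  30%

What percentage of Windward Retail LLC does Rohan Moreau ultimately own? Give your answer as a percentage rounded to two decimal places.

79.00%

Rohan reaches Windward along 2 paths.
Via Greywick: 49% × 100% = 49%.
Via Crestway → Greywick: 100% × 30% × 100% = 30%.
Total: 49% + 30% = 79%.
Rounded: 79.00%.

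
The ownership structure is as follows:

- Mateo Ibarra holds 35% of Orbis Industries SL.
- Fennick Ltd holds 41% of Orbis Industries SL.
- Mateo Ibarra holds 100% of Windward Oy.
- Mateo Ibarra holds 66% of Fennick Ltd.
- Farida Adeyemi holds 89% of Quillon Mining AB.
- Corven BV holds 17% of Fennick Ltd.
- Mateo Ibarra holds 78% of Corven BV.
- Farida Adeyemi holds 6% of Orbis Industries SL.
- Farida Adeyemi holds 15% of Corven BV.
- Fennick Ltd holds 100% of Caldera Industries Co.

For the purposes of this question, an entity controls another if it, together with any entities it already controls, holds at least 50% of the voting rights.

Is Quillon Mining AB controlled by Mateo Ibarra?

Mateo holds 100% of Windward, so Mateo controls Windward.
Mateo holds 78% of Corven, so Mateo controls Corven.
Mateo and Corven together hold 66% + 17% = 83% of Fennick, so Mateo controls Fennick.
Fennick and Mateo together hold 41% + 35% = 76% of Orbis, so Mateo controls Orbis.
Fennick holds 100% of Caldera, so Mateo controls Caldera.
Neither Mateo nor any entity Mateo controls holds any voting interest in Quillon.
So Mateo does not control Quillon.

No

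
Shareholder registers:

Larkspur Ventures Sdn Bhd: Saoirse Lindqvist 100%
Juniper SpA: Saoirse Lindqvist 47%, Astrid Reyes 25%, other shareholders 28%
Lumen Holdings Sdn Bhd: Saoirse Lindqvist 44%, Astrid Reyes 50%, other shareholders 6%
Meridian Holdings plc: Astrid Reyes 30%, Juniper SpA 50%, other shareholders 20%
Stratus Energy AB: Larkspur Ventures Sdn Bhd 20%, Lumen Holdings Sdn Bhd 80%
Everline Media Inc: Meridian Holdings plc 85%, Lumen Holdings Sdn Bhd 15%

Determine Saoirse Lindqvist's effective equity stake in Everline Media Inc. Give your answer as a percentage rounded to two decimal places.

Saoirse reaches Everline along 2 paths.
Via Juniper → Meridian: 47% × 50% × 85% = 19.975%.
Via Lumen: 44% × 15% = 6.6%.
Total: 19.975% + 6.6% = 26.575%.
Rounded: 26.58%.

26.58%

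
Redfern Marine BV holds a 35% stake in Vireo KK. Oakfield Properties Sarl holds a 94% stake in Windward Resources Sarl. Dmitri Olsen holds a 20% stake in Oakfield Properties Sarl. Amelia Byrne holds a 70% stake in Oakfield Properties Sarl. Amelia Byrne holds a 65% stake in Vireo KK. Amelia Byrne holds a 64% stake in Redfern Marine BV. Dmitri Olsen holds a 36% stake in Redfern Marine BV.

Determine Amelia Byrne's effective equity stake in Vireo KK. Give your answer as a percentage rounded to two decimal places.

87.40%

Amelia reaches Vireo along 2 paths.
Via Redfern: 64% × 35% = 22.4%.
Direct stake: 65% = 65%.
Total: 22.4% + 65% = 87.4%.
Rounded: 87.40%.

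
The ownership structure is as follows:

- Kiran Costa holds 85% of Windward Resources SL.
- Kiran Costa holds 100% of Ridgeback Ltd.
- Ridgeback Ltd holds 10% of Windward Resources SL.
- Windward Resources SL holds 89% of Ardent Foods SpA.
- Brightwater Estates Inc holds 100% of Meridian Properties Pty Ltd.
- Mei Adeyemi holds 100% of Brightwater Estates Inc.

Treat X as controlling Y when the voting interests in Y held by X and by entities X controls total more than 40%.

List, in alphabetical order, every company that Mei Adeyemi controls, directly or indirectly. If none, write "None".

Mei holds 100% of Brightwater, so Mei controls Brightwater.
Brightwater holds 100% of Meridian, so Mei controls Meridian.
No other company's threshold is met.

Brightwater Estates Inc, Meridian Properties Pty Ltd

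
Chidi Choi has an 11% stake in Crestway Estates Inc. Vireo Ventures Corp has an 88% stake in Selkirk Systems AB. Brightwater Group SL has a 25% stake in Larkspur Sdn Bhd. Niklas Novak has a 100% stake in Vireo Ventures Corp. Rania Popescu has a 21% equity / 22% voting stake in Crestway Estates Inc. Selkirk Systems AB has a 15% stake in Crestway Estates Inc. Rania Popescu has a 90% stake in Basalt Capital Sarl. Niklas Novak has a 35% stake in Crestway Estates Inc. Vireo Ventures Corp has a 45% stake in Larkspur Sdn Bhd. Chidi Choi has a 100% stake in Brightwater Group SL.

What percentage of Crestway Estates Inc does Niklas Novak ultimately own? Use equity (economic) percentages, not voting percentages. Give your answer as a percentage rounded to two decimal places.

Niklas reaches Crestway along 2 paths.
Direct stake: 35% = 35%.
Via Vireo → Selkirk: 100% × 88% × 15% = 13.2%.
Total: 35% + 13.2% = 48.2%.
Rounded: 48.20%.

48.20%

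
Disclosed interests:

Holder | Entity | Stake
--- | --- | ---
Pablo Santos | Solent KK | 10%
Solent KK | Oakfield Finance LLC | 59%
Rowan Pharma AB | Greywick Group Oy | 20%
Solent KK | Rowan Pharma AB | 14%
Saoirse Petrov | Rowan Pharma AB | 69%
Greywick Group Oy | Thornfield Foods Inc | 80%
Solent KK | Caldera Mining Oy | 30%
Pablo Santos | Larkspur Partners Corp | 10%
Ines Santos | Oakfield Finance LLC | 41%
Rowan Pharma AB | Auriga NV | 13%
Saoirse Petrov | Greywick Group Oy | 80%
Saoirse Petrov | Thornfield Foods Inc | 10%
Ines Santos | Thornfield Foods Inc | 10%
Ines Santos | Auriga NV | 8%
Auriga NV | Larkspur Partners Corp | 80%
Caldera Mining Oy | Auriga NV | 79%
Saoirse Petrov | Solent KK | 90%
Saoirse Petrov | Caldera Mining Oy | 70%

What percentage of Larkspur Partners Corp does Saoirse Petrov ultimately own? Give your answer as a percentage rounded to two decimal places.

Saoirse reaches Larkspur along 4 paths.
Via Rowan → Auriga: 69% × 13% × 80% = 7.176%.
Via Solent → Rowan → Auriga: 90% × 14% × 13% × 80% = 1.3104%.
Via Caldera → Auriga: 70% × 79% × 80% = 44.24%.
Via Solent → Caldera → Auriga: 90% × 30% × 79% × 80% = 17.064%.
Total: 7.176% + 1.3104% + 44.24% + 17.064% = 69.7904%.
Rounded: 69.79%.

69.79%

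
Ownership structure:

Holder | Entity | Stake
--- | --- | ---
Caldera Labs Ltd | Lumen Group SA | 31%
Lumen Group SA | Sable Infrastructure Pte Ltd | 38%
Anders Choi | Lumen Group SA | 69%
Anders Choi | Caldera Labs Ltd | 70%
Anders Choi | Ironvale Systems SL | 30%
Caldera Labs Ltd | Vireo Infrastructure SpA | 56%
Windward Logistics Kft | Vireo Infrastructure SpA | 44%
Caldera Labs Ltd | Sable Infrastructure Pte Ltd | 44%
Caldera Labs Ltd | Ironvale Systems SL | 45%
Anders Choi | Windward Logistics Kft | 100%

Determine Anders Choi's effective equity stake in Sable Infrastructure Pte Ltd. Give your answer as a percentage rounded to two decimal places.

Anders reaches Sable along 3 paths.
Via Lumen: 69% × 38% = 26.22%.
Via Caldera → Lumen: 70% × 31% × 38% = 8.246%.
Via Caldera: 70% × 44% = 30.8%.
Total: 26.22% + 8.246% + 30.8% = 65.266%.
Rounded: 65.27%.

65.27%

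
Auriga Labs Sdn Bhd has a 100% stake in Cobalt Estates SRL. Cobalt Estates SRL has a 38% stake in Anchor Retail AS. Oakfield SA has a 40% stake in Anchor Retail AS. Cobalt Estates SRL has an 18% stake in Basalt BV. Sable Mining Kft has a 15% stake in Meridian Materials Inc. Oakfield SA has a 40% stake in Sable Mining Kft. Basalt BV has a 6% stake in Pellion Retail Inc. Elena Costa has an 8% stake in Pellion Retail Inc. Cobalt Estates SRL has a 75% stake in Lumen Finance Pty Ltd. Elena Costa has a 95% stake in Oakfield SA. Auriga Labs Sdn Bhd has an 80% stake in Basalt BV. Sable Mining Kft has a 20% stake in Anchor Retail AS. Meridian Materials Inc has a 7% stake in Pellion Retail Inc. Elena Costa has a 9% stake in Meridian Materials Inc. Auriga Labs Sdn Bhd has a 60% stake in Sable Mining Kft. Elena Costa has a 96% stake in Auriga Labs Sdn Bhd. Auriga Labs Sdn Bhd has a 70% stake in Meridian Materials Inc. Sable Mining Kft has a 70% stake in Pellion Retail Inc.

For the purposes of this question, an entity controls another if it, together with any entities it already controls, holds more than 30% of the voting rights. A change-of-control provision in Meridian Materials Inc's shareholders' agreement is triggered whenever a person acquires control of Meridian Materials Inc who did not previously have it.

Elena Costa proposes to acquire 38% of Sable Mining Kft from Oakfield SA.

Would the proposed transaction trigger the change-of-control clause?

The purchase adds only to Elena's holdings (Oakfield's stake shrinks), so Elena is the only person who could newly come to control Meridian.
Elena holds 96% of Auriga, so Elena controls Auriga.
Elena holds 95% of Oakfield, so Elena controls Oakfield.
Auriga and Oakfield together hold 60% + 40% = 100% of Sable, so Elena controls Sable.
Sable and Auriga and Elena together hold 15% + 70% + 9% = 94% of Meridian, so Elena controls Meridian.
So Elena already controls Meridian before the transaction.
After the purchase, Elena holds 38% of Sable directly, and Oakfield's stake falls to 2%.
Elena controlled Meridian already, so this is not a new person acquiring control; every other person's position is unchanged or reduced.
No new person acquires control, so the clause is not triggered.

No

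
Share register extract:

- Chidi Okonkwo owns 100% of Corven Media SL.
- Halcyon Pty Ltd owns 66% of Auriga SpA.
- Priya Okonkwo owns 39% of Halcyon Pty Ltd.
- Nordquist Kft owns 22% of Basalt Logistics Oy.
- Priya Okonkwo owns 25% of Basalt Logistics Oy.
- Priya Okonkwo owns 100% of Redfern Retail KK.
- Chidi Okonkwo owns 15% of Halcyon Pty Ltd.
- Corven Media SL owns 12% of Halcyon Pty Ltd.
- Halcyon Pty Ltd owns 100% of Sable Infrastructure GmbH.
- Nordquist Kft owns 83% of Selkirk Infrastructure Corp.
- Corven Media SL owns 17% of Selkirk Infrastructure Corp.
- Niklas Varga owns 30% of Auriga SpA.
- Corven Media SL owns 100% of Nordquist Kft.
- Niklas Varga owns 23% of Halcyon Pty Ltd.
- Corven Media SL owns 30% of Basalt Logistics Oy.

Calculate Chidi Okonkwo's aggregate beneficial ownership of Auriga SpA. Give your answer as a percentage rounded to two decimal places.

Chidi reaches Auriga along 2 paths.
Via Halcyon: 15% × 66% = 9.9%.
Via Corven → Halcyon: 100% × 12% × 66% = 7.92%.
Total: 9.9% + 7.92% = 17.82%.

17.82%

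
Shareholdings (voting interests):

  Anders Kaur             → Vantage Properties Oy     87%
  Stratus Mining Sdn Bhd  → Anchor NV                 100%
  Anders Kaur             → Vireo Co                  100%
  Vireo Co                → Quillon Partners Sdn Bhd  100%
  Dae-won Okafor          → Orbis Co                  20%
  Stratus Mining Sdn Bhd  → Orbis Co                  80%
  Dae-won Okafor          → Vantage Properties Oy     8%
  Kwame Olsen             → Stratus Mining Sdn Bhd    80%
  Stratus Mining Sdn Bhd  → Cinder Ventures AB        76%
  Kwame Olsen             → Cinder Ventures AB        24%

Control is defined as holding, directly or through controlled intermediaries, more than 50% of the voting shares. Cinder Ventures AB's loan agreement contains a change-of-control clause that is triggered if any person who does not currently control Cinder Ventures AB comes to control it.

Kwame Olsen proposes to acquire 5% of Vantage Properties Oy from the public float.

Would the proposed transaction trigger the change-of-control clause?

No

The purchase changes only Kwame's holdings, so Kwame is the only person who could newly come to control Cinder.
Kwame holds 80% of Stratus, so Kwame controls Stratus.
Stratus and Kwame together hold 76% + 24% = 100% of Cinder, so Kwame controls Cinder.
So Kwame already controls Cinder before the transaction.
After the purchase, Kwame holds 5% of Vantage directly.
Kwame controlled Cinder already, so this is not a new person acquiring control; every other person's position is unchanged or reduced.
No new person acquires control, so the clause is not triggered.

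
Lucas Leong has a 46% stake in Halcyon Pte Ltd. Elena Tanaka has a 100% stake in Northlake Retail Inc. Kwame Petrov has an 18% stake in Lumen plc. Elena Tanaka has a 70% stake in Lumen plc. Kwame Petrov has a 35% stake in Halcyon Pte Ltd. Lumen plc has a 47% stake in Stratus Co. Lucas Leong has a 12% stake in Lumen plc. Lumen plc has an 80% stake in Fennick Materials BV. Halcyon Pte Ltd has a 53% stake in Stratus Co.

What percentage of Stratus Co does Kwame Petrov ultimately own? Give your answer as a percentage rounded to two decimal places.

27.01%

Kwame reaches Stratus along 2 paths.
Via Halcyon: 35% × 53% = 18.55%.
Via Lumen: 18% × 47% = 8.46%.
Total: 18.55% + 8.46% = 27.01%.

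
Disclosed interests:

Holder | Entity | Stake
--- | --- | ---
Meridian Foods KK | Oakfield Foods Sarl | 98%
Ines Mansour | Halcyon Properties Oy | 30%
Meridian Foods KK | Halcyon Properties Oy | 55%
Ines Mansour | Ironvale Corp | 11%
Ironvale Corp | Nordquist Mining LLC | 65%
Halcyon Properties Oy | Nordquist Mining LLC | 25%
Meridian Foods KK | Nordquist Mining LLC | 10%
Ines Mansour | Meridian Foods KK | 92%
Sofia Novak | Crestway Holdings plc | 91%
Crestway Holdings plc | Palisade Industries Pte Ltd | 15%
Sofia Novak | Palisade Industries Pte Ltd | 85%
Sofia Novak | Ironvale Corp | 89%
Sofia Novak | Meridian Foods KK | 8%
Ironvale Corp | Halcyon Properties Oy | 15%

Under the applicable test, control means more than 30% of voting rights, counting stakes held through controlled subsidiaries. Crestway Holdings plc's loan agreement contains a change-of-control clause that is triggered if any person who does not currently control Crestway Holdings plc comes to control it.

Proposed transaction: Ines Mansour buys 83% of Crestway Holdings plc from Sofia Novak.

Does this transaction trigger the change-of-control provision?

Yes

The purchase adds only to Ines's holdings (Sofia's stake shrinks), so Ines is the only person who could newly come to control Crestway.
Ines holds 92% of Meridian, so Ines controls Meridian.
Ines and Meridian together hold 30% + 55% = 85% of Halcyon, so Ines controls Halcyon.
Meridian holds 98% of Oakfield, so Ines controls Oakfield.
Meridian and Halcyon together hold 10% + 25% = 35% of Nordquist, so Ines controls Nordquist.
Neither Ines nor any entity Ines controls holds any voting interest in Crestway.
So before the transaction, Ines does not control Crestway.
After the purchase, Ines holds 83% of Crestway directly, and Sofia's stake falls to 8%.
Ines holds 83% of Crestway, so Ines controls Crestway.
Ines did not control Crestway before and does after, so the clause is triggered.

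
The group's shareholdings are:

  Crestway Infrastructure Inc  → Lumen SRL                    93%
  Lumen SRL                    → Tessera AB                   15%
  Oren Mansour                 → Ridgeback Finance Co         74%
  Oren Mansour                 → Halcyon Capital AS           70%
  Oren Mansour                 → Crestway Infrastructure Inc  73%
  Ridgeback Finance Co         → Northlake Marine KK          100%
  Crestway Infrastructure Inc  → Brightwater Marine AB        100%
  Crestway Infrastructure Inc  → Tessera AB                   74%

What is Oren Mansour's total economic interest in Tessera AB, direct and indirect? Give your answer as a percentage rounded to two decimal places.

64.20%

Oren reaches Tessera along 2 paths.
Via Crestway → Lumen: 73% × 93% × 15% = 10.1835%.
Via Crestway: 73% × 74% = 54.02%.
Total: 10.1835% + 54.02% = 64.2035%.
Rounded: 64.20%.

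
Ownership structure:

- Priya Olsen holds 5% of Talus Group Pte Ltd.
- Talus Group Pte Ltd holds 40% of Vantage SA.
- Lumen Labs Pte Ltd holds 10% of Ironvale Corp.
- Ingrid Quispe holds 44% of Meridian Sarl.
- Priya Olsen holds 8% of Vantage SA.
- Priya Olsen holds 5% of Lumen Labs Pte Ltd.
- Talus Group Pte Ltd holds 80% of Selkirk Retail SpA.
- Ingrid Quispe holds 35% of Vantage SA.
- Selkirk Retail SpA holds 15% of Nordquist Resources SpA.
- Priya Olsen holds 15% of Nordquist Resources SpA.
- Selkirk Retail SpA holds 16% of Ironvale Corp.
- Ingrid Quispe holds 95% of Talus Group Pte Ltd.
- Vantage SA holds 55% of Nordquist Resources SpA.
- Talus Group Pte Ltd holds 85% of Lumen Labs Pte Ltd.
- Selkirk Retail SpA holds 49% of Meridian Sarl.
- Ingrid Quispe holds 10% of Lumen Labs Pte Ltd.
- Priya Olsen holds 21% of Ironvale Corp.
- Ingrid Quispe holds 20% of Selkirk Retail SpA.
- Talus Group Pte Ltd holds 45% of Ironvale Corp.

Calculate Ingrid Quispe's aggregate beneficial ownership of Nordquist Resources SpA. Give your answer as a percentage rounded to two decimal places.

54.55%

Ingrid reaches Nordquist along 4 paths.
Via Selkirk: 20% × 15% = 3%.
Via Talus → Selkirk: 95% × 80% × 15% = 11.4%.
Via Talus → Vantage: 95% × 40% × 55% = 20.9%.
Via Vantage: 35% × 55% = 19.25%.
Total: 3% + 11.4% + 20.9% + 19.25% = 54.55%.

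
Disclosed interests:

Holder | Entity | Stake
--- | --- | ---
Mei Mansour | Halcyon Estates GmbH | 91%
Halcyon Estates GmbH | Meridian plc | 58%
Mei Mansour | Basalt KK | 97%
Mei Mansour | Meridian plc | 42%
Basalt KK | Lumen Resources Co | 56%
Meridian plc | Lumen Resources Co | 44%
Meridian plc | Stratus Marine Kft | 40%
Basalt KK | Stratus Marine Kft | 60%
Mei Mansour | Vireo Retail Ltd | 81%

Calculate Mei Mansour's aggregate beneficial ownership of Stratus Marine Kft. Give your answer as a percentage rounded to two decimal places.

96.11%

Mei reaches Stratus along 3 paths.
Via Meridian: 42% × 40% = 16.8%.
Via Halcyon → Meridian: 91% × 58% × 40% = 21.112%.
Via Basalt: 97% × 60% = 58.2%.
Total: 16.8% + 21.112% + 58.2% = 96.112%.
Rounded: 96.11%.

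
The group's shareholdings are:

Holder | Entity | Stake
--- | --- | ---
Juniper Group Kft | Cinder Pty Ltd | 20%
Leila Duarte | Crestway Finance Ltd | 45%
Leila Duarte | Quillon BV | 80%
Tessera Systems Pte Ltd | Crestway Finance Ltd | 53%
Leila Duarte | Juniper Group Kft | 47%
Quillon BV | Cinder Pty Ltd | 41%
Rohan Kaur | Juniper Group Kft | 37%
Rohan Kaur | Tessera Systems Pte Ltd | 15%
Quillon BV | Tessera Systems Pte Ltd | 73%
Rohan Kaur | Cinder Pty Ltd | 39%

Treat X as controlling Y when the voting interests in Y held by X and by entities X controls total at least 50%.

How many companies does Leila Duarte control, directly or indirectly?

Leila holds 80% of Quillon, so Leila controls Quillon.
Quillon holds 73% of Tessera, so Leila controls Tessera.
Leila and Tessera together hold 45% + 53% = 98% of Crestway, so Leila controls Crestway.
No other company's threshold is met.
Leila controls 3 companies.

3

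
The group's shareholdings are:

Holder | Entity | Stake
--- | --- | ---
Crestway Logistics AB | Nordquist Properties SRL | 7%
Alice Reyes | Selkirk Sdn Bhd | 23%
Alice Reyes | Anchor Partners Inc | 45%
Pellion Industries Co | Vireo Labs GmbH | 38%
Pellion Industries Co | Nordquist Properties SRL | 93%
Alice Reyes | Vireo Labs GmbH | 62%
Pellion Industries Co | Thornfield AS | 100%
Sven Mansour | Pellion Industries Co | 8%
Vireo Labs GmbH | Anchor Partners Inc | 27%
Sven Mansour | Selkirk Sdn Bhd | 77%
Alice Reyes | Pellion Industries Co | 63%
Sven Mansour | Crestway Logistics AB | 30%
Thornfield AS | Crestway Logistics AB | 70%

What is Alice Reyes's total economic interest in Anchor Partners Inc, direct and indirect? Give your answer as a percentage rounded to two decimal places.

68.20%

Alice reaches Anchor along 3 paths.
Via Pellion → Vireo: 63% × 38% × 27% = 6.4638%.
Via Vireo: 62% × 27% = 16.74%.
Direct stake: 45% = 45%.
Total: 6.4638% + 16.74% + 45% = 68.2038%.
Rounded: 68.20%.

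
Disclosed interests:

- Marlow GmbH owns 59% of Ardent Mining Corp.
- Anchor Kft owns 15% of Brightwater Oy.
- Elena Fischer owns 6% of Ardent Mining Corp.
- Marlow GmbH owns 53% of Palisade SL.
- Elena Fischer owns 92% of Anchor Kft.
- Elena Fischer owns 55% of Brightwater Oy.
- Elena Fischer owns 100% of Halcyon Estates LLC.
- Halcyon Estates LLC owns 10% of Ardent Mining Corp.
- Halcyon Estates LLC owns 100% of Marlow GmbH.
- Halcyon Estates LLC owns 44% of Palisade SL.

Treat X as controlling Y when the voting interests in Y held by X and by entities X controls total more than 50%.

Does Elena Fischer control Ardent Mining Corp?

Elena holds 100% of Halcyon, so Elena controls Halcyon.
Halcyon holds 100% of Marlow, so Elena controls Marlow.
Elena and Marlow and Halcyon together hold 6% + 59% + 10% = 75% of Ardent, so Elena controls Ardent.

Yes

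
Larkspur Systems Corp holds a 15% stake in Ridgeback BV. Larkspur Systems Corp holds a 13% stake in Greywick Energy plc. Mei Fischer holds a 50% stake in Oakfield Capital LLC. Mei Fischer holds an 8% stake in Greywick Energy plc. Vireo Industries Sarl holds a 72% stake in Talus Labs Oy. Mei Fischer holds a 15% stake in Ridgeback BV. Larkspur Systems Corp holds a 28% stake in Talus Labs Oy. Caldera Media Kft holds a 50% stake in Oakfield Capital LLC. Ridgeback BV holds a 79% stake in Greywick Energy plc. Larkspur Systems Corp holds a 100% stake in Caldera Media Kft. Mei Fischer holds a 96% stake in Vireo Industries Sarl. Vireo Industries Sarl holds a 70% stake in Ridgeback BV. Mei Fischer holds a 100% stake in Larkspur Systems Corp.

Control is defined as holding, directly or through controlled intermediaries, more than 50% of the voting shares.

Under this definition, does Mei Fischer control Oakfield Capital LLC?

Mei holds 100% of Larkspur, so Mei controls Larkspur.
Larkspur holds 100% of Caldera, so Mei controls Caldera.
Caldera and Mei together hold 50% + 50% = 100% of Oakfield, so Mei controls Oakfield.

Yes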